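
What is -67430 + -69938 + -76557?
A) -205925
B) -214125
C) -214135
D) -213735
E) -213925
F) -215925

First: -67430 + -69938 = -137368
Then: -137368 + -76557 = -213925
E) -213925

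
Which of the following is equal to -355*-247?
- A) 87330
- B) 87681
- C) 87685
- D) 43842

-355 * -247 = 87685
C) 87685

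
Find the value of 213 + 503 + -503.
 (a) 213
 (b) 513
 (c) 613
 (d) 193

First: 213 + 503 = 716
Then: 716 + -503 = 213
a) 213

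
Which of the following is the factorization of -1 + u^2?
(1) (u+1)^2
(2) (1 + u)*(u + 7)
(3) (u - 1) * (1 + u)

We need to factor -1 + u^2.
The factored form is (u - 1) * (1 + u).
3) (u - 1) * (1 + u)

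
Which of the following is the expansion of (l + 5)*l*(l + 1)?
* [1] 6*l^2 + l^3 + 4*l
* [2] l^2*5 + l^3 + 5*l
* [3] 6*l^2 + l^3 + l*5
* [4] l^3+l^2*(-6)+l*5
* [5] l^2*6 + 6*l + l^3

Expanding (l + 5)*l*(l + 1):
= 6*l^2 + l^3 + l*5
3) 6*l^2 + l^3 + l*5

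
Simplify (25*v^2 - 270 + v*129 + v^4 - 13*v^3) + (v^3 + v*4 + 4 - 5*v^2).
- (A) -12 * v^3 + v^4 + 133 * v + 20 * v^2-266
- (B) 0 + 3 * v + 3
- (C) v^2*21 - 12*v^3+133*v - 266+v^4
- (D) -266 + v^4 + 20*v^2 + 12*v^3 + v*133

Adding the polynomials and combining like terms:
(25*v^2 - 270 + v*129 + v^4 - 13*v^3) + (v^3 + v*4 + 4 - 5*v^2)
= -12 * v^3 + v^4 + 133 * v + 20 * v^2-266
A) -12 * v^3 + v^4 + 133 * v + 20 * v^2-266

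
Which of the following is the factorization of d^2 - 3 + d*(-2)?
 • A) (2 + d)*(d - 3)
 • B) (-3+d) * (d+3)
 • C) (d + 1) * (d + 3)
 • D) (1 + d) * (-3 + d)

We need to factor d^2 - 3 + d*(-2).
The factored form is (1 + d) * (-3 + d).
D) (1 + d) * (-3 + d)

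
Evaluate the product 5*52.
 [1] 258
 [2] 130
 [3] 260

5 * 52 = 260
3) 260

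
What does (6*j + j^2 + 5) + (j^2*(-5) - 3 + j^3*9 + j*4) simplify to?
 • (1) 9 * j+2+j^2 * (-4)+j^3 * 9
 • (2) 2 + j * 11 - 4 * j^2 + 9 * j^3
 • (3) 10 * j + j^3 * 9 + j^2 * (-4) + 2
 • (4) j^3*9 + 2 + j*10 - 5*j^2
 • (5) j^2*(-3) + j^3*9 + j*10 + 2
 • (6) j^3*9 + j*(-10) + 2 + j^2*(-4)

Adding the polynomials and combining like terms:
(6*j + j^2 + 5) + (j^2*(-5) - 3 + j^3*9 + j*4)
= 10 * j + j^3 * 9 + j^2 * (-4) + 2
3) 10 * j + j^3 * 9 + j^2 * (-4) + 2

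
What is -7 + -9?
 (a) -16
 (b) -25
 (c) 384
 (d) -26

-7 + -9 = -16
a) -16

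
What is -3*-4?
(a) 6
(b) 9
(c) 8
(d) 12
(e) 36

-3 * -4 = 12
d) 12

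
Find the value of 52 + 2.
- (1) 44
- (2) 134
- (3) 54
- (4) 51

52 + 2 = 54
3) 54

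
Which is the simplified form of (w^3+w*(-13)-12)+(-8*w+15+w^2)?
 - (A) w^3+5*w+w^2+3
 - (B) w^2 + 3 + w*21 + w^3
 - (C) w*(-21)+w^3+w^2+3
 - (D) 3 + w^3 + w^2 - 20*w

Adding the polynomials and combining like terms:
(w^3 + w*(-13) - 12) + (-8*w + 15 + w^2)
= w*(-21)+w^3+w^2+3
C) w*(-21)+w^3+w^2+3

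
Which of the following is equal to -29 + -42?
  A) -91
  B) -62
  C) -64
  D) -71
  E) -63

-29 + -42 = -71
D) -71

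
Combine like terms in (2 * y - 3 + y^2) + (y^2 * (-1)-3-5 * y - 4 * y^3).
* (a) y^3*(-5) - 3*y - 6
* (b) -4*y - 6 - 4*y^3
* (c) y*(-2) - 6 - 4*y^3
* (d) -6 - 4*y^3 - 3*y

Adding the polynomials and combining like terms:
(2*y - 3 + y^2) + (y^2*(-1) - 3 - 5*y - 4*y^3)
= -6 - 4*y^3 - 3*y
d) -6 - 4*y^3 - 3*y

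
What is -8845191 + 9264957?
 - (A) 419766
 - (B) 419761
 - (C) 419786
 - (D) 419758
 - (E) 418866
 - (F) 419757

-8845191 + 9264957 = 419766
A) 419766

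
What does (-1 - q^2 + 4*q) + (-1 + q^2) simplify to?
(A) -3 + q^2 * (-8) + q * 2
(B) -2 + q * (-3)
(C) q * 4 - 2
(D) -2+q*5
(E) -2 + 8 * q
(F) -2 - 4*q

Adding the polynomials and combining like terms:
(-1 - q^2 + 4*q) + (-1 + q^2)
= q * 4 - 2
C) q * 4 - 2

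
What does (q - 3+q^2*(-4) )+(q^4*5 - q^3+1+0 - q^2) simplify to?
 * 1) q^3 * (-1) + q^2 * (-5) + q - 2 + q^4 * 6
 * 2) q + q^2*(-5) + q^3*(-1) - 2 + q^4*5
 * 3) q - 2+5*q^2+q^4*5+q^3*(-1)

Adding the polynomials and combining like terms:
(q - 3 + q^2*(-4)) + (q^4*5 - q^3 + 1 + 0 - q^2)
= q + q^2*(-5) + q^3*(-1) - 2 + q^4*5
2) q + q^2*(-5) + q^3*(-1) - 2 + q^4*5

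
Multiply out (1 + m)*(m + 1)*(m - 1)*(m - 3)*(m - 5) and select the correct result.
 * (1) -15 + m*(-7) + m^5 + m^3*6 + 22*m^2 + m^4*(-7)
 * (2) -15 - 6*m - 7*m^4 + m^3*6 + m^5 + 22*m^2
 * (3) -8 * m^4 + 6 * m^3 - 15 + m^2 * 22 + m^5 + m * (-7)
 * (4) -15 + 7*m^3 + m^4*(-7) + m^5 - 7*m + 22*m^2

Expanding (1 + m)*(m + 1)*(m - 1)*(m - 3)*(m - 5):
= -15 + m*(-7) + m^5 + m^3*6 + 22*m^2 + m^4*(-7)
1) -15 + m*(-7) + m^5 + m^3*6 + 22*m^2 + m^4*(-7)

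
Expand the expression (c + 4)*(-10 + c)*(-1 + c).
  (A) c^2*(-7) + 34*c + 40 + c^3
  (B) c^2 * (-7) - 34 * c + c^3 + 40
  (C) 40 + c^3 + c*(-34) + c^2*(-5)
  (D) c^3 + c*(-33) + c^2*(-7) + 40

Expanding (c + 4)*(-10 + c)*(-1 + c):
= c^2 * (-7) - 34 * c + c^3 + 40
B) c^2 * (-7) - 34 * c + c^3 + 40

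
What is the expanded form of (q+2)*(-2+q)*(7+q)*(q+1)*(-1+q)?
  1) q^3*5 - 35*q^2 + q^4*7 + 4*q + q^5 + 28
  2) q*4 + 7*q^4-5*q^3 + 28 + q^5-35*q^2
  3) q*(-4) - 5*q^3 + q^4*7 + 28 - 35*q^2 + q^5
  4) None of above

Expanding (q+2)*(-2+q)*(7+q)*(q+1)*(-1+q):
= q*4 + 7*q^4-5*q^3 + 28 + q^5-35*q^2
2) q*4 + 7*q^4-5*q^3 + 28 + q^5-35*q^2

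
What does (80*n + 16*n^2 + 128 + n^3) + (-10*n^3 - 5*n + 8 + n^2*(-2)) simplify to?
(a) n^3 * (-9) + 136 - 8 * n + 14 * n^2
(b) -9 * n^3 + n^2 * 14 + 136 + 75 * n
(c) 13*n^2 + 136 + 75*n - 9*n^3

Adding the polynomials and combining like terms:
(80*n + 16*n^2 + 128 + n^3) + (-10*n^3 - 5*n + 8 + n^2*(-2))
= -9 * n^3 + n^2 * 14 + 136 + 75 * n
b) -9 * n^3 + n^2 * 14 + 136 + 75 * n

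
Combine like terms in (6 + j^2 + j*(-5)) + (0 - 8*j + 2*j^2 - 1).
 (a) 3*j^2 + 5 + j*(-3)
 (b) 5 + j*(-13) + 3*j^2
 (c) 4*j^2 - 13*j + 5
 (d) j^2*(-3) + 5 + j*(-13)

Adding the polynomials and combining like terms:
(6 + j^2 + j*(-5)) + (0 - 8*j + 2*j^2 - 1)
= 5 + j*(-13) + 3*j^2
b) 5 + j*(-13) + 3*j^2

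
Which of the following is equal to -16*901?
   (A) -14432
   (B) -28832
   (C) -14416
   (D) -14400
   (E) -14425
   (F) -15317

-16 * 901 = -14416
C) -14416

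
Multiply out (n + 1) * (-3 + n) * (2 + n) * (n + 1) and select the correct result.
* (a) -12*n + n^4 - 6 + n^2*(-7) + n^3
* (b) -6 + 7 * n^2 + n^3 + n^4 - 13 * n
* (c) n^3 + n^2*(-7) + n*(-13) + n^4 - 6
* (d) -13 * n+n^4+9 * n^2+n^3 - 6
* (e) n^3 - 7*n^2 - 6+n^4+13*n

Expanding (n + 1) * (-3 + n) * (2 + n) * (n + 1):
= n^3 + n^2*(-7) + n*(-13) + n^4 - 6
c) n^3 + n^2*(-7) + n*(-13) + n^4 - 6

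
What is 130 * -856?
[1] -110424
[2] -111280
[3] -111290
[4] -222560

130 * -856 = -111280
2) -111280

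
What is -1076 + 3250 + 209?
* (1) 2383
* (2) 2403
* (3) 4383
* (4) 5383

First: -1076 + 3250 = 2174
Then: 2174 + 209 = 2383
1) 2383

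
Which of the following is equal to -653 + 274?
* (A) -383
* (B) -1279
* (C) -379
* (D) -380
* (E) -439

-653 + 274 = -379
C) -379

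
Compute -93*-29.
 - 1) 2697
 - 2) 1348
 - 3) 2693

-93 * -29 = 2697
1) 2697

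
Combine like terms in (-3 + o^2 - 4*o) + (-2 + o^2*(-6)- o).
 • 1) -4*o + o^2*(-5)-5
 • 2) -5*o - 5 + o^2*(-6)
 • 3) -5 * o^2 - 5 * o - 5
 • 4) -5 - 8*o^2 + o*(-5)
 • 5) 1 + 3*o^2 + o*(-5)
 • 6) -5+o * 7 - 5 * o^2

Adding the polynomials and combining like terms:
(-3 + o^2 - 4*o) + (-2 + o^2*(-6) - o)
= -5 * o^2 - 5 * o - 5
3) -5 * o^2 - 5 * o - 5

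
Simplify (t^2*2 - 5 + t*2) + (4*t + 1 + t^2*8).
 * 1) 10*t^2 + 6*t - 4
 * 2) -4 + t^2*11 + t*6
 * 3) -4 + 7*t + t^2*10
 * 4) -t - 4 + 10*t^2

Adding the polynomials and combining like terms:
(t^2*2 - 5 + t*2) + (4*t + 1 + t^2*8)
= 10*t^2 + 6*t - 4
1) 10*t^2 + 6*t - 4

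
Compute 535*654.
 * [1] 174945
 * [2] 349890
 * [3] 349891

535 * 654 = 349890
2) 349890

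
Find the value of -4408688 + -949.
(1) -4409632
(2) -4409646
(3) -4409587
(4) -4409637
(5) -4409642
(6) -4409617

-4408688 + -949 = -4409637
4) -4409637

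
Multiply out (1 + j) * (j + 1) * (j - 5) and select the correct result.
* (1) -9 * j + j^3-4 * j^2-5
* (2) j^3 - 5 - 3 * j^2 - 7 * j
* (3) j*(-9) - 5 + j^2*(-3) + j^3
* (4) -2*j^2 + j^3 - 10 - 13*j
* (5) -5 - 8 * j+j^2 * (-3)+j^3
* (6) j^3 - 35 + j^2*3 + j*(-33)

Expanding (1 + j) * (j + 1) * (j - 5):
= j*(-9) - 5 + j^2*(-3) + j^3
3) j*(-9) - 5 + j^2*(-3) + j^3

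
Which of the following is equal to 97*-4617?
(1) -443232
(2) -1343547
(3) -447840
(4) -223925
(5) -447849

97 * -4617 = -447849
5) -447849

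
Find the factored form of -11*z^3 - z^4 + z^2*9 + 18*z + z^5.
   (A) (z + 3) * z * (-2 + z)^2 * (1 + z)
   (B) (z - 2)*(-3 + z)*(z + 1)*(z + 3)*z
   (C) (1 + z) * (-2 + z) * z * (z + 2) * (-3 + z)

We need to factor -11*z^3 - z^4 + z^2*9 + 18*z + z^5.
The factored form is (z - 2)*(-3 + z)*(z + 1)*(z + 3)*z.
B) (z - 2)*(-3 + z)*(z + 1)*(z + 3)*z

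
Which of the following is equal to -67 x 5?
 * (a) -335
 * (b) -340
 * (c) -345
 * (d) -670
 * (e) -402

-67 * 5 = -335
a) -335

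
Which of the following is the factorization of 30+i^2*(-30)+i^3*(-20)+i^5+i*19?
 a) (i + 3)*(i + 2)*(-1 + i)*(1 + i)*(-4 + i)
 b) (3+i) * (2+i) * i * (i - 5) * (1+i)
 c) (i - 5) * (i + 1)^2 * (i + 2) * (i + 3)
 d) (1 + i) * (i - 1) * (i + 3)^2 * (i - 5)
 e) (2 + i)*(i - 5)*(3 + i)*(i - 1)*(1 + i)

We need to factor 30+i^2*(-30)+i^3*(-20)+i^5+i*19.
The factored form is (2 + i)*(i - 5)*(3 + i)*(i - 1)*(1 + i).
e) (2 + i)*(i - 5)*(3 + i)*(i - 1)*(1 + i)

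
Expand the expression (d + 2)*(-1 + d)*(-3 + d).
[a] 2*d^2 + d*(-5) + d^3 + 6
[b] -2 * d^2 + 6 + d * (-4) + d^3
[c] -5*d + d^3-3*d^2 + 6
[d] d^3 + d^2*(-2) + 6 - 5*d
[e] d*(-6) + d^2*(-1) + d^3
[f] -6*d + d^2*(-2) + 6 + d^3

Expanding (d + 2)*(-1 + d)*(-3 + d):
= d^3 + d^2*(-2) + 6 - 5*d
d) d^3 + d^2*(-2) + 6 - 5*d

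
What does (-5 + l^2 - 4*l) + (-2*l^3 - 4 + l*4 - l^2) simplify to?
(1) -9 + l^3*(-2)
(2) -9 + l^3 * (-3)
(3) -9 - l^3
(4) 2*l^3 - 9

Adding the polynomials and combining like terms:
(-5 + l^2 - 4*l) + (-2*l^3 - 4 + l*4 - l^2)
= -9 + l^3*(-2)
1) -9 + l^3*(-2)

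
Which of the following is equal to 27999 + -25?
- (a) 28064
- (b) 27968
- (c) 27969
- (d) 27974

27999 + -25 = 27974
d) 27974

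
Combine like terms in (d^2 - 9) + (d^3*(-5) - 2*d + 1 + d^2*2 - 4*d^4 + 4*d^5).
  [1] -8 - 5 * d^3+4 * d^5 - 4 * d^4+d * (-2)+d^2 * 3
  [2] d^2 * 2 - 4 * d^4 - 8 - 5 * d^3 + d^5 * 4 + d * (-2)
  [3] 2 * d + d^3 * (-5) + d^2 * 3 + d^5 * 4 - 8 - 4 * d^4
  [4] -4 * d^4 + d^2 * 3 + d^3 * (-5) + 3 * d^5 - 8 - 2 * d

Adding the polynomials and combining like terms:
(d^2 - 9) + (d^3*(-5) - 2*d + 1 + d^2*2 - 4*d^4 + 4*d^5)
= -8 - 5 * d^3+4 * d^5 - 4 * d^4+d * (-2)+d^2 * 3
1) -8 - 5 * d^3+4 * d^5 - 4 * d^4+d * (-2)+d^2 * 3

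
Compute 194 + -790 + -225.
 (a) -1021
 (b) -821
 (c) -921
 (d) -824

First: 194 + -790 = -596
Then: -596 + -225 = -821
b) -821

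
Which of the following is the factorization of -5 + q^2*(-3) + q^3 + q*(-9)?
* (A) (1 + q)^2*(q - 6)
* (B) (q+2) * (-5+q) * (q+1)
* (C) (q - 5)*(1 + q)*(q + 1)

We need to factor -5 + q^2*(-3) + q^3 + q*(-9).
The factored form is (q - 5)*(1 + q)*(q + 1).
C) (q - 5)*(1 + q)*(q + 1)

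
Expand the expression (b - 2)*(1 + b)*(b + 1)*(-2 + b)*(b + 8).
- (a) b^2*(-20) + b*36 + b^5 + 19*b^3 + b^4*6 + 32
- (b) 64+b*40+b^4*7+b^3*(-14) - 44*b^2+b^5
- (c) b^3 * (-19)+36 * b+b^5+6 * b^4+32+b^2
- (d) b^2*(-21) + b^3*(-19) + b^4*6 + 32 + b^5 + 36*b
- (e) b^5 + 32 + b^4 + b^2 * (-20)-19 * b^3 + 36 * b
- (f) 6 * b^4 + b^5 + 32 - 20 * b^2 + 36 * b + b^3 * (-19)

Expanding (b - 2)*(1 + b)*(b + 1)*(-2 + b)*(b + 8):
= 6 * b^4 + b^5 + 32 - 20 * b^2 + 36 * b + b^3 * (-19)
f) 6 * b^4 + b^5 + 32 - 20 * b^2 + 36 * b + b^3 * (-19)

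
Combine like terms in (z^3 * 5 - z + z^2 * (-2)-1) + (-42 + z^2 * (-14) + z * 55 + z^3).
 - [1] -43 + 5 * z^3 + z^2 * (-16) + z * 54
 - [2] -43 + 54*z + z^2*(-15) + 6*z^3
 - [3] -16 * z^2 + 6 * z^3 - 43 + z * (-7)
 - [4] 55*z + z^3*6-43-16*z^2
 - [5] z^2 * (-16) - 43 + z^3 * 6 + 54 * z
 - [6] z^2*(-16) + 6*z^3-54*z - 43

Adding the polynomials and combining like terms:
(z^3*5 - z + z^2*(-2) - 1) + (-42 + z^2*(-14) + z*55 + z^3)
= z^2 * (-16) - 43 + z^3 * 6 + 54 * z
5) z^2 * (-16) - 43 + z^3 * 6 + 54 * z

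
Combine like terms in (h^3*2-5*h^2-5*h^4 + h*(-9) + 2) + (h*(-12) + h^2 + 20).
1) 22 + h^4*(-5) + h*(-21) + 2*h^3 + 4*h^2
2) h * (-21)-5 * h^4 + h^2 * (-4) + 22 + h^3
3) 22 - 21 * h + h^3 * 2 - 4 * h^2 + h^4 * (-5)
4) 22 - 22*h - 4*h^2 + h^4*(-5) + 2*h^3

Adding the polynomials and combining like terms:
(h^3*2 - 5*h^2 - 5*h^4 + h*(-9) + 2) + (h*(-12) + h^2 + 20)
= 22 - 21 * h + h^3 * 2 - 4 * h^2 + h^4 * (-5)
3) 22 - 21 * h + h^3 * 2 - 4 * h^2 + h^4 * (-5)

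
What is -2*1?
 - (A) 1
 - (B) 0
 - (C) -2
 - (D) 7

-2 * 1 = -2
C) -2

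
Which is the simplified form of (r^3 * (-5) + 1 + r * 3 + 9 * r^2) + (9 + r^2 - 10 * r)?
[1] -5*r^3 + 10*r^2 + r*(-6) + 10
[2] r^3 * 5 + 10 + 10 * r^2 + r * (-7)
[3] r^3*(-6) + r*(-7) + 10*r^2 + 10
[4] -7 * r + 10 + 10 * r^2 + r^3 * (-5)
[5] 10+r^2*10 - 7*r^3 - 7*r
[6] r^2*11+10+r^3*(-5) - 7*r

Adding the polynomials and combining like terms:
(r^3*(-5) + 1 + r*3 + 9*r^2) + (9 + r^2 - 10*r)
= -7 * r + 10 + 10 * r^2 + r^3 * (-5)
4) -7 * r + 10 + 10 * r^2 + r^3 * (-5)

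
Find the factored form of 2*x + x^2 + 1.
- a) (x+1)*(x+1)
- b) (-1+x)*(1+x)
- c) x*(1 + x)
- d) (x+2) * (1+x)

We need to factor 2*x + x^2 + 1.
The factored form is (x+1)*(x+1).
a) (x+1)*(x+1)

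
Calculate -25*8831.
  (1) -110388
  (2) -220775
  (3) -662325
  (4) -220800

-25 * 8831 = -220775
2) -220775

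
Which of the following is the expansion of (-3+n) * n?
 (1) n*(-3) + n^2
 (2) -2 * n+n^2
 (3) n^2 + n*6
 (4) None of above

Expanding (-3+n) * n:
= n*(-3) + n^2
1) n*(-3) + n^2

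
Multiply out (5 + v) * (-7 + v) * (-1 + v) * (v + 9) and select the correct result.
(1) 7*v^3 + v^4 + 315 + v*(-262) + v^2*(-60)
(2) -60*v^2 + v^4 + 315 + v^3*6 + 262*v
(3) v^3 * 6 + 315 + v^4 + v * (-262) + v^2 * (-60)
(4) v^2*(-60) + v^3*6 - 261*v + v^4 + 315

Expanding (5 + v) * (-7 + v) * (-1 + v) * (v + 9):
= v^3 * 6 + 315 + v^4 + v * (-262) + v^2 * (-60)
3) v^3 * 6 + 315 + v^4 + v * (-262) + v^2 * (-60)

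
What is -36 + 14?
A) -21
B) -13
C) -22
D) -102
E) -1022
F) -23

-36 + 14 = -22
C) -22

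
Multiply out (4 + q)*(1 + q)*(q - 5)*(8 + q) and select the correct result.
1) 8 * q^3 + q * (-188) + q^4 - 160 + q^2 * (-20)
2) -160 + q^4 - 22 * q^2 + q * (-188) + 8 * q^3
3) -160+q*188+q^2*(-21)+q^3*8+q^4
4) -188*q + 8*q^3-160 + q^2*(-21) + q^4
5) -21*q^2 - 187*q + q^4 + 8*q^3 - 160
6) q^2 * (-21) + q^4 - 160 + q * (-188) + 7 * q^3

Expanding (4 + q)*(1 + q)*(q - 5)*(8 + q):
= -188*q + 8*q^3-160 + q^2*(-21) + q^4
4) -188*q + 8*q^3-160 + q^2*(-21) + q^4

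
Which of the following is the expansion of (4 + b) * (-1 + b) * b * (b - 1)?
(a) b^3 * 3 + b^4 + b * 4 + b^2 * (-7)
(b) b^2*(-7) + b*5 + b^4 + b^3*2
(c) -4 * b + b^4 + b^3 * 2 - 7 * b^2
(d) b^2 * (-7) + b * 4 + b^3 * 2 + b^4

Expanding (4 + b) * (-1 + b) * b * (b - 1):
= b^2 * (-7) + b * 4 + b^3 * 2 + b^4
d) b^2 * (-7) + b * 4 + b^3 * 2 + b^4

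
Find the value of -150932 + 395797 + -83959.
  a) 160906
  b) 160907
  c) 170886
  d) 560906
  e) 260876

First: -150932 + 395797 = 244865
Then: 244865 + -83959 = 160906
a) 160906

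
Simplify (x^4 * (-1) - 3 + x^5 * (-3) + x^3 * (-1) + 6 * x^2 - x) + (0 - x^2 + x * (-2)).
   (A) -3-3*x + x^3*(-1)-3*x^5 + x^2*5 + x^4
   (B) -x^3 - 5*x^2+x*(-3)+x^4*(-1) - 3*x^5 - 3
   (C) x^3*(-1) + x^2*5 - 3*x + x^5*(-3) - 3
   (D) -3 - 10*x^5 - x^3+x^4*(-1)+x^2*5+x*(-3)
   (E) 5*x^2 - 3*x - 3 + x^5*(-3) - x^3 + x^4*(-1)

Adding the polynomials and combining like terms:
(x^4*(-1) - 3 + x^5*(-3) + x^3*(-1) + 6*x^2 - x) + (0 - x^2 + x*(-2))
= 5*x^2 - 3*x - 3 + x^5*(-3) - x^3 + x^4*(-1)
E) 5*x^2 - 3*x - 3 + x^5*(-3) - x^3 + x^4*(-1)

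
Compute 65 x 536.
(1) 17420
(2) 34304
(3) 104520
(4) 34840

65 * 536 = 34840
4) 34840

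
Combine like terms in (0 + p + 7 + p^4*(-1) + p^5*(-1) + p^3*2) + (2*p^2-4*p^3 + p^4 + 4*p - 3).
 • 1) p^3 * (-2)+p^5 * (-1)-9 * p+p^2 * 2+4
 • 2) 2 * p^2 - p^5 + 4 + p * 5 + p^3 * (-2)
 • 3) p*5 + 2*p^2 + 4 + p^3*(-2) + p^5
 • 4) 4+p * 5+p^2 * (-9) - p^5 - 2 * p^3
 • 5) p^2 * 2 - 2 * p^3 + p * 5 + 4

Adding the polynomials and combining like terms:
(0 + p + 7 + p^4*(-1) + p^5*(-1) + p^3*2) + (2*p^2 - 4*p^3 + p^4 + 4*p - 3)
= 2 * p^2 - p^5 + 4 + p * 5 + p^3 * (-2)
2) 2 * p^2 - p^5 + 4 + p * 5 + p^3 * (-2)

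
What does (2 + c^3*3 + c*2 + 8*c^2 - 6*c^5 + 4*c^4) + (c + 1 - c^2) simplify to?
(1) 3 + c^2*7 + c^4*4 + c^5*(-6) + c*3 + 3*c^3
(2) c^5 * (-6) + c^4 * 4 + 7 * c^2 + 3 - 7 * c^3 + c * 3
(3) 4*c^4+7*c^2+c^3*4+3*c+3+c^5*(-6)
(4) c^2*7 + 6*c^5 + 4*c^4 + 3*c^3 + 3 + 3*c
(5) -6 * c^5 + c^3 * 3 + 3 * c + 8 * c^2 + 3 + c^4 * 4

Adding the polynomials and combining like terms:
(2 + c^3*3 + c*2 + 8*c^2 - 6*c^5 + 4*c^4) + (c + 1 - c^2)
= 3 + c^2*7 + c^4*4 + c^5*(-6) + c*3 + 3*c^3
1) 3 + c^2*7 + c^4*4 + c^5*(-6) + c*3 + 3*c^3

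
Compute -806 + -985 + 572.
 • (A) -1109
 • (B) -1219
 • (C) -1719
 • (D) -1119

First: -806 + -985 = -1791
Then: -1791 + 572 = -1219
B) -1219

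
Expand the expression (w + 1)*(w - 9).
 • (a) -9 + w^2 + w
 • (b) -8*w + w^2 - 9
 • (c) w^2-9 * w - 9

Expanding (w + 1)*(w - 9):
= -8*w + w^2 - 9
b) -8*w + w^2 - 9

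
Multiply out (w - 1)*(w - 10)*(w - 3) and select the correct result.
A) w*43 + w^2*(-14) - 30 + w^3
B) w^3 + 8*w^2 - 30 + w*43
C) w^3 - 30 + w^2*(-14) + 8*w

Expanding (w - 1)*(w - 10)*(w - 3):
= w*43 + w^2*(-14) - 30 + w^3
A) w*43 + w^2*(-14) - 30 + w^3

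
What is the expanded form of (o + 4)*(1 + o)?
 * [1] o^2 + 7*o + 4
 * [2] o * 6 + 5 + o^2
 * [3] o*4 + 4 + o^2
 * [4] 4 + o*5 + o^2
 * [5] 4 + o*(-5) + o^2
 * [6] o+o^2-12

Expanding (o + 4)*(1 + o):
= 4 + o*5 + o^2
4) 4 + o*5 + o^2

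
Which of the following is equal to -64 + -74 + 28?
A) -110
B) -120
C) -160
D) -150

First: -64 + -74 = -138
Then: -138 + 28 = -110
A) -110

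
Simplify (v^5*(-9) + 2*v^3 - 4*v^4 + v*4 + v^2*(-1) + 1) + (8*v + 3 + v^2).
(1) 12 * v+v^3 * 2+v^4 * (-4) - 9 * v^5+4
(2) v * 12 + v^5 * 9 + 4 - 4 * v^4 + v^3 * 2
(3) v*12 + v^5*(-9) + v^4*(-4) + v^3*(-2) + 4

Adding the polynomials and combining like terms:
(v^5*(-9) + 2*v^3 - 4*v^4 + v*4 + v^2*(-1) + 1) + (8*v + 3 + v^2)
= 12 * v+v^3 * 2+v^4 * (-4) - 9 * v^5+4
1) 12 * v+v^3 * 2+v^4 * (-4) - 9 * v^5+4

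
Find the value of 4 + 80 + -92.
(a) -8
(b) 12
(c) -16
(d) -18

First: 4 + 80 = 84
Then: 84 + -92 = -8
a) -8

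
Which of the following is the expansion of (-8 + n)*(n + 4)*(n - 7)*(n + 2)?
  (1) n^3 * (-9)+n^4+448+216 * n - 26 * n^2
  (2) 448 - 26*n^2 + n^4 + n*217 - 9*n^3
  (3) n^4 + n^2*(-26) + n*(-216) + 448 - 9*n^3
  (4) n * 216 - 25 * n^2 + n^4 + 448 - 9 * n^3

Expanding (-8 + n)*(n + 4)*(n - 7)*(n + 2):
= n^3 * (-9)+n^4+448+216 * n - 26 * n^2
1) n^3 * (-9)+n^4+448+216 * n - 26 * n^2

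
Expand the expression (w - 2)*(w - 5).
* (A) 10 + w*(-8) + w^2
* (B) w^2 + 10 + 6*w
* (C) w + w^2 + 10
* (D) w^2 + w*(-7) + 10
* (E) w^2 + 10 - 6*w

Expanding (w - 2)*(w - 5):
= w^2 + w*(-7) + 10
D) w^2 + w*(-7) + 10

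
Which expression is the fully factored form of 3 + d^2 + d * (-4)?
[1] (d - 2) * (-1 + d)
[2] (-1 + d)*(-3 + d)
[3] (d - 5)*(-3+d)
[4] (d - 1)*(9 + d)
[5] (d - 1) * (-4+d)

We need to factor 3 + d^2 + d * (-4).
The factored form is (-1 + d)*(-3 + d).
2) (-1 + d)*(-3 + d)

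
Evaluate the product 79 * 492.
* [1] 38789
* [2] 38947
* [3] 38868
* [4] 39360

79 * 492 = 38868
3) 38868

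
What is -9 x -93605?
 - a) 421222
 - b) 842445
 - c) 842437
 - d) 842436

-9 * -93605 = 842445
b) 842445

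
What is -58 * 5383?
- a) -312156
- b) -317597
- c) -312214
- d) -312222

-58 * 5383 = -312214
c) -312214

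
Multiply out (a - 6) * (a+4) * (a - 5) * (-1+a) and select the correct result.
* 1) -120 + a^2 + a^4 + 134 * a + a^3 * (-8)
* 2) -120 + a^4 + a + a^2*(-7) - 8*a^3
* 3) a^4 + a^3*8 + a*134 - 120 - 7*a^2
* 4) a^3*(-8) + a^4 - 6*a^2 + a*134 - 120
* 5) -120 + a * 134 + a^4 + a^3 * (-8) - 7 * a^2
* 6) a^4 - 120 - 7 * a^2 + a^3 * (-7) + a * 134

Expanding (a - 6) * (a+4) * (a - 5) * (-1+a):
= -120 + a * 134 + a^4 + a^3 * (-8) - 7 * a^2
5) -120 + a * 134 + a^4 + a^3 * (-8) - 7 * a^2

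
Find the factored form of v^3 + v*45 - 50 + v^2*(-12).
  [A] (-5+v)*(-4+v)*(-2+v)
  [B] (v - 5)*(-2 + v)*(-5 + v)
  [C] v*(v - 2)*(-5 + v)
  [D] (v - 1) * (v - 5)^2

We need to factor v^3 + v*45 - 50 + v^2*(-12).
The factored form is (v - 5)*(-2 + v)*(-5 + v).
B) (v - 5)*(-2 + v)*(-5 + v)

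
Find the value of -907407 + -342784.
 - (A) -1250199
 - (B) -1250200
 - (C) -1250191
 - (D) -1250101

-907407 + -342784 = -1250191
C) -1250191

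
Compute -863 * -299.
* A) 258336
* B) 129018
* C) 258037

-863 * -299 = 258037
C) 258037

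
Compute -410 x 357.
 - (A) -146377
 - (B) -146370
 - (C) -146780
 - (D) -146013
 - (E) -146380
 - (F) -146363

-410 * 357 = -146370
B) -146370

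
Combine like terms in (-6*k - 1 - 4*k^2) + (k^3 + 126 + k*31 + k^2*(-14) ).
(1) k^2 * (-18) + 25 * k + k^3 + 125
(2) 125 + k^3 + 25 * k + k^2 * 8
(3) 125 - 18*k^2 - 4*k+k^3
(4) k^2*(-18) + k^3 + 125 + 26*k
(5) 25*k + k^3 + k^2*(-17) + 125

Adding the polynomials and combining like terms:
(-6*k - 1 - 4*k^2) + (k^3 + 126 + k*31 + k^2*(-14))
= k^2 * (-18) + 25 * k + k^3 + 125
1) k^2 * (-18) + 25 * k + k^3 + 125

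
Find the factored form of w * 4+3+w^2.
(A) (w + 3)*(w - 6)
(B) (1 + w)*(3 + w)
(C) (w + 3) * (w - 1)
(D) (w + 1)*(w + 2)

We need to factor w * 4+3+w^2.
The factored form is (1 + w)*(3 + w).
B) (1 + w)*(3 + w)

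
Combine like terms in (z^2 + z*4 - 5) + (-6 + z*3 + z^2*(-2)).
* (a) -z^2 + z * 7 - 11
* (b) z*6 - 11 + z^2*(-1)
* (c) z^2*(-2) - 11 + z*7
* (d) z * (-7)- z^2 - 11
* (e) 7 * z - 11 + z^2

Adding the polynomials and combining like terms:
(z^2 + z*4 - 5) + (-6 + z*3 + z^2*(-2))
= -z^2 + z * 7 - 11
a) -z^2 + z * 7 - 11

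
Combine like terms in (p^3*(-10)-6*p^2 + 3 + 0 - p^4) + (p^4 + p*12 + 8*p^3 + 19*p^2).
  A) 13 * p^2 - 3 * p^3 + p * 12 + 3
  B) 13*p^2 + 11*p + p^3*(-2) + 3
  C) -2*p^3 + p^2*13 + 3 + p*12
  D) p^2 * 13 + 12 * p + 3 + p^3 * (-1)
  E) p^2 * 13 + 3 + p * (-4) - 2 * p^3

Adding the polynomials and combining like terms:
(p^3*(-10) - 6*p^2 + 3 + 0 - p^4) + (p^4 + p*12 + 8*p^3 + 19*p^2)
= -2*p^3 + p^2*13 + 3 + p*12
C) -2*p^3 + p^2*13 + 3 + p*12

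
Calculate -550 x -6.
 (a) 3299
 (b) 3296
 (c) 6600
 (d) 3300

-550 * -6 = 3300
d) 3300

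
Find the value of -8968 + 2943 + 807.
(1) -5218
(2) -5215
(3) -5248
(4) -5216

First: -8968 + 2943 = -6025
Then: -6025 + 807 = -5218
1) -5218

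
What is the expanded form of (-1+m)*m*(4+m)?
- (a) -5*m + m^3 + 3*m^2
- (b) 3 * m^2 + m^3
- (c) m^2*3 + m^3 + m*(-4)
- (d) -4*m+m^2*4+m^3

Expanding (-1+m)*m*(4+m):
= m^2*3 + m^3 + m*(-4)
c) m^2*3 + m^3 + m*(-4)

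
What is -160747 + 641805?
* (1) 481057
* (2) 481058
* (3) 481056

-160747 + 641805 = 481058
2) 481058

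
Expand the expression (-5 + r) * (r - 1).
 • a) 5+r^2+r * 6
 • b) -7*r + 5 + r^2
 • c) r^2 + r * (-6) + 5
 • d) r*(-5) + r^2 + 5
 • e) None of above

Expanding (-5 + r) * (r - 1):
= r^2 + r * (-6) + 5
c) r^2 + r * (-6) + 5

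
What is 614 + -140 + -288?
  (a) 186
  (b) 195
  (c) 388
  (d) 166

First: 614 + -140 = 474
Then: 474 + -288 = 186
a) 186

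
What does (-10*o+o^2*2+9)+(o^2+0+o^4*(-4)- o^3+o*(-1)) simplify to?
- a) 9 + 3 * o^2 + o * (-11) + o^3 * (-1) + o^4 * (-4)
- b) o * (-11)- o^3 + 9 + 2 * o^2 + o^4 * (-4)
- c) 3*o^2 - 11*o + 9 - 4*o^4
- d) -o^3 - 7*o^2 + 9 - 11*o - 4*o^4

Adding the polynomials and combining like terms:
(-10*o + o^2*2 + 9) + (o^2 + 0 + o^4*(-4) - o^3 + o*(-1))
= 9 + 3 * o^2 + o * (-11) + o^3 * (-1) + o^4 * (-4)
a) 9 + 3 * o^2 + o * (-11) + o^3 * (-1) + o^4 * (-4)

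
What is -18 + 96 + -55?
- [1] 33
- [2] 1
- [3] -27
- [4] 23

First: -18 + 96 = 78
Then: 78 + -55 = 23
4) 23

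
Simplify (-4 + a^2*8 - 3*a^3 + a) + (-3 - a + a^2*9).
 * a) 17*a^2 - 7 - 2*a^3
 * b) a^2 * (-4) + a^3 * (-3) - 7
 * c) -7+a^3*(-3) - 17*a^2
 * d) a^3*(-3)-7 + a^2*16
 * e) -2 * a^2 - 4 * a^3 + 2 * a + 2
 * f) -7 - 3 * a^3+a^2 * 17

Adding the polynomials and combining like terms:
(-4 + a^2*8 - 3*a^3 + a) + (-3 - a + a^2*9)
= -7 - 3 * a^3+a^2 * 17
f) -7 - 3 * a^3+a^2 * 17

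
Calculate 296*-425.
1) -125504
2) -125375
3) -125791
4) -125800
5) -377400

296 * -425 = -125800
4) -125800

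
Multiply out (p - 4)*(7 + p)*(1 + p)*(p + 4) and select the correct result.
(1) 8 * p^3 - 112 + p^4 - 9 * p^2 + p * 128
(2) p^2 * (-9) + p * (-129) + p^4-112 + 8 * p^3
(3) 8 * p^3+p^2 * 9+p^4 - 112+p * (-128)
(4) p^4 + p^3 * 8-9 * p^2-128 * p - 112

Expanding (p - 4)*(7 + p)*(1 + p)*(p + 4):
= p^4 + p^3 * 8-9 * p^2-128 * p - 112
4) p^4 + p^3 * 8-9 * p^2-128 * p - 112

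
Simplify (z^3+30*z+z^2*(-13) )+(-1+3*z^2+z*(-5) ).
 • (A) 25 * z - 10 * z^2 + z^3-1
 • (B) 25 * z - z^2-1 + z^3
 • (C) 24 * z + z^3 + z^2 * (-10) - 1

Adding the polynomials and combining like terms:
(z^3 + 30*z + z^2*(-13)) + (-1 + 3*z^2 + z*(-5))
= 25 * z - 10 * z^2 + z^3-1
A) 25 * z - 10 * z^2 + z^3-1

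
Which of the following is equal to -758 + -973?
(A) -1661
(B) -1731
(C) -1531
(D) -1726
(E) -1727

-758 + -973 = -1731
B) -1731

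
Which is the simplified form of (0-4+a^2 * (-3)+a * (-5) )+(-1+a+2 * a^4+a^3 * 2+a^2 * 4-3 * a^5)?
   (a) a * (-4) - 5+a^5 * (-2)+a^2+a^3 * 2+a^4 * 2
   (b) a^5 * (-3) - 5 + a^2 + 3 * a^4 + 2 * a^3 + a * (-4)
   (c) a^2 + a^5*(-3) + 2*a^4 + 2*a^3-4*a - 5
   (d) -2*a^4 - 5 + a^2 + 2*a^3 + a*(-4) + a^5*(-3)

Adding the polynomials and combining like terms:
(0 - 4 + a^2*(-3) + a*(-5)) + (-1 + a + 2*a^4 + a^3*2 + a^2*4 - 3*a^5)
= a^2 + a^5*(-3) + 2*a^4 + 2*a^3-4*a - 5
c) a^2 + a^5*(-3) + 2*a^4 + 2*a^3-4*a - 5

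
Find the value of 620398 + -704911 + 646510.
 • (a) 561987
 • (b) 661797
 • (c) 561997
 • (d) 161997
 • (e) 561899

First: 620398 + -704911 = -84513
Then: -84513 + 646510 = 561997
c) 561997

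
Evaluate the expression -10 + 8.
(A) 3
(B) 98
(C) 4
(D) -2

-10 + 8 = -2
D) -2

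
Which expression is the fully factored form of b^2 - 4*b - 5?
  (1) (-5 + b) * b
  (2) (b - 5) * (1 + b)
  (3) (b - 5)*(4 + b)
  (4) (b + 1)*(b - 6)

We need to factor b^2 - 4*b - 5.
The factored form is (b - 5) * (1 + b).
2) (b - 5) * (1 + b)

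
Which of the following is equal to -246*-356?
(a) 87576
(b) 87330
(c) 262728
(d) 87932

-246 * -356 = 87576
a) 87576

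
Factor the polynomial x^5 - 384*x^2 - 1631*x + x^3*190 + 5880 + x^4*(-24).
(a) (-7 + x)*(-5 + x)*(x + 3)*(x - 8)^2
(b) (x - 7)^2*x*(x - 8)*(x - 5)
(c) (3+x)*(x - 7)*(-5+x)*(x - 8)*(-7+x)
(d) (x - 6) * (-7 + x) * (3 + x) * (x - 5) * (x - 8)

We need to factor x^5 - 384*x^2 - 1631*x + x^3*190 + 5880 + x^4*(-24).
The factored form is (3+x)*(x - 7)*(-5+x)*(x - 8)*(-7+x).
c) (3+x)*(x - 7)*(-5+x)*(x - 8)*(-7+x)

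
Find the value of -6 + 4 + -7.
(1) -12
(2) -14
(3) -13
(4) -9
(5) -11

First: -6 + 4 = -2
Then: -2 + -7 = -9
4) -9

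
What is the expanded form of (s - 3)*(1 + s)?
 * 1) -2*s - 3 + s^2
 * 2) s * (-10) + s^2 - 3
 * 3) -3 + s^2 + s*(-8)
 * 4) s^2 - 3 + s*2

Expanding (s - 3)*(1 + s):
= -2*s - 3 + s^2
1) -2*s - 3 + s^2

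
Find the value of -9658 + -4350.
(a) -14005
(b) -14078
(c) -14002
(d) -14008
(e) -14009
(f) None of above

-9658 + -4350 = -14008
d) -14008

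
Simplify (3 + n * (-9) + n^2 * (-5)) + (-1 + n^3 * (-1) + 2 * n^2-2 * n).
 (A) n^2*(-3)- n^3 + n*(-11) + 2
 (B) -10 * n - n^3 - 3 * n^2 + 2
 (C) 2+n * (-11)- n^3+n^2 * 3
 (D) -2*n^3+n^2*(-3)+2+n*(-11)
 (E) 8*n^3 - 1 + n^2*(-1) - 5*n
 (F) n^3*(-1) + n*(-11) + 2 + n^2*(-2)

Adding the polynomials and combining like terms:
(3 + n*(-9) + n^2*(-5)) + (-1 + n^3*(-1) + 2*n^2 - 2*n)
= n^2*(-3)- n^3 + n*(-11) + 2
A) n^2*(-3)- n^3 + n*(-11) + 2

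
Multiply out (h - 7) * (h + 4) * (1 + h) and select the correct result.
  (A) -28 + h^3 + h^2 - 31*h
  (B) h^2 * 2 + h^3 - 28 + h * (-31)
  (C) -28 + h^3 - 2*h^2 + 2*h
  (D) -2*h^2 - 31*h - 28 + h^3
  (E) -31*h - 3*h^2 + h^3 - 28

Expanding (h - 7) * (h + 4) * (1 + h):
= -2*h^2 - 31*h - 28 + h^3
D) -2*h^2 - 31*h - 28 + h^3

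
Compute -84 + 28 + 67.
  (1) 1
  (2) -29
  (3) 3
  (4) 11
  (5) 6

First: -84 + 28 = -56
Then: -56 + 67 = 11
4) 11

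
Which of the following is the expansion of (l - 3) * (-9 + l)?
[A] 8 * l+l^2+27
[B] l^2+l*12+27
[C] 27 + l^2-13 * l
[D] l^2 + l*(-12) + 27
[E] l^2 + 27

Expanding (l - 3) * (-9 + l):
= l^2 + l*(-12) + 27
D) l^2 + l*(-12) + 27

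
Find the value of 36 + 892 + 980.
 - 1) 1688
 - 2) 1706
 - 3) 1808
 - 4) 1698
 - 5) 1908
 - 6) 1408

First: 36 + 892 = 928
Then: 928 + 980 = 1908
5) 1908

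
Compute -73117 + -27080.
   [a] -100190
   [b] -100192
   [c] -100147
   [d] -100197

-73117 + -27080 = -100197
d) -100197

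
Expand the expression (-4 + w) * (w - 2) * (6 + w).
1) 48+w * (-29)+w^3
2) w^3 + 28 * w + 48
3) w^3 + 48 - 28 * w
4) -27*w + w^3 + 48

Expanding (-4 + w) * (w - 2) * (6 + w):
= w^3 + 48 - 28 * w
3) w^3 + 48 - 28 * w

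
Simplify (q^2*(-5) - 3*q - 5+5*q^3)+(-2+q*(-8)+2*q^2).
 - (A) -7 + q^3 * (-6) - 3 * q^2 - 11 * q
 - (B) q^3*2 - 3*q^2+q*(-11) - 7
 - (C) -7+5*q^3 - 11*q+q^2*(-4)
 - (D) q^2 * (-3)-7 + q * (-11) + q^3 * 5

Adding the polynomials and combining like terms:
(q^2*(-5) - 3*q - 5 + 5*q^3) + (-2 + q*(-8) + 2*q^2)
= q^2 * (-3)-7 + q * (-11) + q^3 * 5
D) q^2 * (-3)-7 + q * (-11) + q^3 * 5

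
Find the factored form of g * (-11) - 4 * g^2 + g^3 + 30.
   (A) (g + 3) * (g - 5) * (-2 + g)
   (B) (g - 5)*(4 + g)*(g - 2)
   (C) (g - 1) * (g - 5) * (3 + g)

We need to factor g * (-11) - 4 * g^2 + g^3 + 30.
The factored form is (g + 3) * (g - 5) * (-2 + g).
A) (g + 3) * (g - 5) * (-2 + g)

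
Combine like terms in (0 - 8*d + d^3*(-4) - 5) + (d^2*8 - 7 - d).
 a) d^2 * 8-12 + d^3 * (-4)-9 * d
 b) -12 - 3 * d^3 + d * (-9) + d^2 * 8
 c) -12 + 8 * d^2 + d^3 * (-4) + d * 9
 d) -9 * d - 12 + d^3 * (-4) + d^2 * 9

Adding the polynomials and combining like terms:
(0 - 8*d + d^3*(-4) - 5) + (d^2*8 - 7 - d)
= d^2 * 8-12 + d^3 * (-4)-9 * d
a) d^2 * 8-12 + d^3 * (-4)-9 * d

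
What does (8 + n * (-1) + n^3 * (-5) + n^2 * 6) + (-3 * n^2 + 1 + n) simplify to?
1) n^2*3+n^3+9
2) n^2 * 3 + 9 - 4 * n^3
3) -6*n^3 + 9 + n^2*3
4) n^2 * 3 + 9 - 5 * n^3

Adding the polynomials and combining like terms:
(8 + n*(-1) + n^3*(-5) + n^2*6) + (-3*n^2 + 1 + n)
= n^2 * 3 + 9 - 5 * n^3
4) n^2 * 3 + 9 - 5 * n^3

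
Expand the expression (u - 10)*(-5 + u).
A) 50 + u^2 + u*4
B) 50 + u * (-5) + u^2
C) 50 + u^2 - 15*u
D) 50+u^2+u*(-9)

Expanding (u - 10)*(-5 + u):
= 50 + u^2 - 15*u
C) 50 + u^2 - 15*u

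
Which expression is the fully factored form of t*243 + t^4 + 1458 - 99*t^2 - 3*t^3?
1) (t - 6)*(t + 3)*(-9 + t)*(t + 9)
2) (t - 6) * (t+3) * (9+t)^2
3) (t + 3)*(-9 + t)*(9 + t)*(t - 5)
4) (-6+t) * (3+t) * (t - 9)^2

We need to factor t*243 + t^4 + 1458 - 99*t^2 - 3*t^3.
The factored form is (t - 6)*(t + 3)*(-9 + t)*(t + 9).
1) (t - 6)*(t + 3)*(-9 + t)*(t + 9)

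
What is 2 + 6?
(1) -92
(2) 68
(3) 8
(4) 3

2 + 6 = 8
3) 8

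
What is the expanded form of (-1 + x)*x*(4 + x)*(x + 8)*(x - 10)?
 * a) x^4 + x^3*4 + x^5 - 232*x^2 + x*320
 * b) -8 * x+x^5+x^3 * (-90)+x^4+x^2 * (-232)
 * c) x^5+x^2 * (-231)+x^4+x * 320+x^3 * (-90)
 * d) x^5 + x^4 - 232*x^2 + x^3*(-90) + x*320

Expanding (-1 + x)*x*(4 + x)*(x + 8)*(x - 10):
= x^5 + x^4 - 232*x^2 + x^3*(-90) + x*320
d) x^5 + x^4 - 232*x^2 + x^3*(-90) + x*320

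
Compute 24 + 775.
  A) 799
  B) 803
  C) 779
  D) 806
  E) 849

24 + 775 = 799
A) 799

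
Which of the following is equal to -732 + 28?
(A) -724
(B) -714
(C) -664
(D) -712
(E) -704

-732 + 28 = -704
E) -704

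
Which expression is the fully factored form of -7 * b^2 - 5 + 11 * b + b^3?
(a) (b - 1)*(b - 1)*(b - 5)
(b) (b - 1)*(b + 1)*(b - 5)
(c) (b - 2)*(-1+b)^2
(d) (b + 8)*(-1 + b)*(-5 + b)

We need to factor -7 * b^2 - 5 + 11 * b + b^3.
The factored form is (b - 1)*(b - 1)*(b - 5).
a) (b - 1)*(b - 1)*(b - 5)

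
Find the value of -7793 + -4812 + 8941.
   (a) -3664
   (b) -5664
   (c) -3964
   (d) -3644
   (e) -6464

First: -7793 + -4812 = -12605
Then: -12605 + 8941 = -3664
a) -3664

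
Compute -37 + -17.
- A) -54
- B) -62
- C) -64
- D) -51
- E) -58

-37 + -17 = -54
A) -54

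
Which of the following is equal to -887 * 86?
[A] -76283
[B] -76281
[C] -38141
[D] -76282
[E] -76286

-887 * 86 = -76282
D) -76282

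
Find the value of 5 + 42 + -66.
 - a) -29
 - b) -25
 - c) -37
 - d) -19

First: 5 + 42 = 47
Then: 47 + -66 = -19
d) -19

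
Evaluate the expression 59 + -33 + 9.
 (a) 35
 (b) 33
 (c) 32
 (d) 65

First: 59 + -33 = 26
Then: 26 + 9 = 35
a) 35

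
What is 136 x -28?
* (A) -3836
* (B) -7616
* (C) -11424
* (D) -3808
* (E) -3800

136 * -28 = -3808
D) -3808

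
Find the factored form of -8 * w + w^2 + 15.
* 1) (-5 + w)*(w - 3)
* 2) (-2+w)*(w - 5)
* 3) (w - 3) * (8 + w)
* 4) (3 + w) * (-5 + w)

We need to factor -8 * w + w^2 + 15.
The factored form is (-5 + w)*(w - 3).
1) (-5 + w)*(w - 3)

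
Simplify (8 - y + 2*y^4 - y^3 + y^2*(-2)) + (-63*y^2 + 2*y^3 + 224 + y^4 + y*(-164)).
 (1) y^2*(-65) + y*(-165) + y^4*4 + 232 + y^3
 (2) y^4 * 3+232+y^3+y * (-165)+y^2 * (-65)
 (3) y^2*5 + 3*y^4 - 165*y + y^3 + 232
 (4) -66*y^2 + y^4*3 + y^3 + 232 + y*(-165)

Adding the polynomials and combining like terms:
(8 - y + 2*y^4 - y^3 + y^2*(-2)) + (-63*y^2 + 2*y^3 + 224 + y^4 + y*(-164))
= y^4 * 3+232+y^3+y * (-165)+y^2 * (-65)
2) y^4 * 3+232+y^3+y * (-165)+y^2 * (-65)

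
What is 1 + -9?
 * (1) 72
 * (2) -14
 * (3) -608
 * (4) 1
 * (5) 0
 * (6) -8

1 + -9 = -8
6) -8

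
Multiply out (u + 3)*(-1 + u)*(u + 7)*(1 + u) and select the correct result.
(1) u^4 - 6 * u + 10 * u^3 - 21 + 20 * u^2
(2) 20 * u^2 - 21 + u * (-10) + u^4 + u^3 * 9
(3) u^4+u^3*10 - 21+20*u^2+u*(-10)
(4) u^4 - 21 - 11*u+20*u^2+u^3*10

Expanding (u + 3)*(-1 + u)*(u + 7)*(1 + u):
= u^4+u^3*10 - 21+20*u^2+u*(-10)
3) u^4+u^3*10 - 21+20*u^2+u*(-10)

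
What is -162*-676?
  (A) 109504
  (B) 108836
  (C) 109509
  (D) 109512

-162 * -676 = 109512
D) 109512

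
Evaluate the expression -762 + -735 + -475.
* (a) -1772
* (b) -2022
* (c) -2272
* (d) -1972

First: -762 + -735 = -1497
Then: -1497 + -475 = -1972
d) -1972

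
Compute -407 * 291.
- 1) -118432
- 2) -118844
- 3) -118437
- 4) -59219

-407 * 291 = -118437
3) -118437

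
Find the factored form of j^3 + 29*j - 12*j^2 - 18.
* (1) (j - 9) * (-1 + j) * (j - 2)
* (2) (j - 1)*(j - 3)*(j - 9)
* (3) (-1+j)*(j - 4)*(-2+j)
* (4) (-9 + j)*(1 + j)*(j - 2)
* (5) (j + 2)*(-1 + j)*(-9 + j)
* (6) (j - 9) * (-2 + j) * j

We need to factor j^3 + 29*j - 12*j^2 - 18.
The factored form is (j - 9) * (-1 + j) * (j - 2).
1) (j - 9) * (-1 + j) * (j - 2)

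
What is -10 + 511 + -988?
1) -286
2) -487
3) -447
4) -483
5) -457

First: -10 + 511 = 501
Then: 501 + -988 = -487
2) -487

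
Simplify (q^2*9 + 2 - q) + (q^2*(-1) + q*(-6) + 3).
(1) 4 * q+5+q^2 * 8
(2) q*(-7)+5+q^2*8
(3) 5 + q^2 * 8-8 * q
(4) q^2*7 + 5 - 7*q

Adding the polynomials and combining like terms:
(q^2*9 + 2 - q) + (q^2*(-1) + q*(-6) + 3)
= q*(-7)+5+q^2*8
2) q*(-7)+5+q^2*8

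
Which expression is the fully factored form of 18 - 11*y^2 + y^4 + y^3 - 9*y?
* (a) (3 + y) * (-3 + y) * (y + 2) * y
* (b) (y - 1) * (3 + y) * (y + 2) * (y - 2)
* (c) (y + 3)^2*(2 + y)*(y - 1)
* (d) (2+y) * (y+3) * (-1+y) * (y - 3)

We need to factor 18 - 11*y^2 + y^4 + y^3 - 9*y.
The factored form is (2+y) * (y+3) * (-1+y) * (y - 3).
d) (2+y) * (y+3) * (-1+y) * (y - 3)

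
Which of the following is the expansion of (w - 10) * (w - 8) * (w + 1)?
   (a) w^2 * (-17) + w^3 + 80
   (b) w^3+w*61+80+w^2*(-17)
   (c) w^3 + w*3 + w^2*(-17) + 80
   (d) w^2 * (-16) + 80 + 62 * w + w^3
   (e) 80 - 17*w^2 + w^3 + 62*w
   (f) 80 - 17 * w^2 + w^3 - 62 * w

Expanding (w - 10) * (w - 8) * (w + 1):
= 80 - 17*w^2 + w^3 + 62*w
e) 80 - 17*w^2 + w^3 + 62*w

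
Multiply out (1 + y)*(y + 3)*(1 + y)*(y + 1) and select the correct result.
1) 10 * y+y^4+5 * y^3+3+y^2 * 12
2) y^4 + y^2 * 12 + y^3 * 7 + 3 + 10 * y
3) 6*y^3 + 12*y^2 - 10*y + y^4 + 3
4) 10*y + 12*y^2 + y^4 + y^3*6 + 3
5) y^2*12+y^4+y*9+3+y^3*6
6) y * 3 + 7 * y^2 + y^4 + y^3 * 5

Expanding (1 + y)*(y + 3)*(1 + y)*(y + 1):
= 10*y + 12*y^2 + y^4 + y^3*6 + 3
4) 10*y + 12*y^2 + y^4 + y^3*6 + 3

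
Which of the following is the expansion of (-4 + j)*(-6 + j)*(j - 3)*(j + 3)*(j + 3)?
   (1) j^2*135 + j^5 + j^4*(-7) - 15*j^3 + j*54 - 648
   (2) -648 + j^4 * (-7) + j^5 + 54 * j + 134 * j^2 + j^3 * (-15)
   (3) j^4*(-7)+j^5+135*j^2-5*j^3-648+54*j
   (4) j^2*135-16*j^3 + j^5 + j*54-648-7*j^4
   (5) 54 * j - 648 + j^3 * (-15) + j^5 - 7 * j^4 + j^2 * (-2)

Expanding (-4 + j)*(-6 + j)*(j - 3)*(j + 3)*(j + 3):
= j^2*135 + j^5 + j^4*(-7) - 15*j^3 + j*54 - 648
1) j^2*135 + j^5 + j^4*(-7) - 15*j^3 + j*54 - 648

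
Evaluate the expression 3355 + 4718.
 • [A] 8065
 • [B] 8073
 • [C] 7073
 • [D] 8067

3355 + 4718 = 8073
B) 8073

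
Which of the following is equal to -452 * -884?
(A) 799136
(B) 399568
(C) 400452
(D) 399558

-452 * -884 = 399568
B) 399568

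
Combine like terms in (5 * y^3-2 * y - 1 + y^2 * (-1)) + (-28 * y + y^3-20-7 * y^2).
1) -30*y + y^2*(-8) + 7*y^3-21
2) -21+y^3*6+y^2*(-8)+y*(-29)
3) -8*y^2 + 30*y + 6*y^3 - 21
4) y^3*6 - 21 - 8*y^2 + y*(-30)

Adding the polynomials and combining like terms:
(5*y^3 - 2*y - 1 + y^2*(-1)) + (-28*y + y^3 - 20 - 7*y^2)
= y^3*6 - 21 - 8*y^2 + y*(-30)
4) y^3*6 - 21 - 8*y^2 + y*(-30)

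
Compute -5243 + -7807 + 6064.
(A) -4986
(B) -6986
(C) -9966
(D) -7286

First: -5243 + -7807 = -13050
Then: -13050 + 6064 = -6986
B) -6986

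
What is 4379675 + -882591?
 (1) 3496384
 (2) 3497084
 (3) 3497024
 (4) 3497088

4379675 + -882591 = 3497084
2) 3497084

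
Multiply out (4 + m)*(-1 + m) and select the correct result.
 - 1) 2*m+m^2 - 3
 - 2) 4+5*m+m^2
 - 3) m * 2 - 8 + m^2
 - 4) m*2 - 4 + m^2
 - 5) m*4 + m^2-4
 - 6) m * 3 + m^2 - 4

Expanding (4 + m)*(-1 + m):
= m * 3 + m^2 - 4
6) m * 3 + m^2 - 4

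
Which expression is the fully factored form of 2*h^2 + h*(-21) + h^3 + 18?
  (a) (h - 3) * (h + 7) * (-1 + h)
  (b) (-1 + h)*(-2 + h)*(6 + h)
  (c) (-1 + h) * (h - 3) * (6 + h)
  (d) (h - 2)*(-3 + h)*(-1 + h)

We need to factor 2*h^2 + h*(-21) + h^3 + 18.
The factored form is (-1 + h) * (h - 3) * (6 + h).
c) (-1 + h) * (h - 3) * (6 + h)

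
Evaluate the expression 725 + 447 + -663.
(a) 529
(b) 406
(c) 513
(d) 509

First: 725 + 447 = 1172
Then: 1172 + -663 = 509
d) 509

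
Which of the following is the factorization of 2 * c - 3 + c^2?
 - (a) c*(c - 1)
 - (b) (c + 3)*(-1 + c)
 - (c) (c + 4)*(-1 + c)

We need to factor 2 * c - 3 + c^2.
The factored form is (c + 3)*(-1 + c).
b) (c + 3)*(-1 + c)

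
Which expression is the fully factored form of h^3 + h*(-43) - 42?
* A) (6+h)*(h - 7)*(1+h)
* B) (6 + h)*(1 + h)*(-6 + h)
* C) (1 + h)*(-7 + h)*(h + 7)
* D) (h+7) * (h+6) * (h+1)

We need to factor h^3 + h*(-43) - 42.
The factored form is (6+h)*(h - 7)*(1+h).
A) (6+h)*(h - 7)*(1+h)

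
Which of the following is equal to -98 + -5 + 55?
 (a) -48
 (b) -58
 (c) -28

First: -98 + -5 = -103
Then: -103 + 55 = -48
a) -48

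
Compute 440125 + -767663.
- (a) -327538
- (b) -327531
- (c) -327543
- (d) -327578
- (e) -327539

440125 + -767663 = -327538
a) -327538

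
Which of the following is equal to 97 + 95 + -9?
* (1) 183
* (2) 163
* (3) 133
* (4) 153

First: 97 + 95 = 192
Then: 192 + -9 = 183
1) 183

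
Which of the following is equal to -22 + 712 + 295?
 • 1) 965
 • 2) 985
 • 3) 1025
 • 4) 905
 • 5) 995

First: -22 + 712 = 690
Then: 690 + 295 = 985
2) 985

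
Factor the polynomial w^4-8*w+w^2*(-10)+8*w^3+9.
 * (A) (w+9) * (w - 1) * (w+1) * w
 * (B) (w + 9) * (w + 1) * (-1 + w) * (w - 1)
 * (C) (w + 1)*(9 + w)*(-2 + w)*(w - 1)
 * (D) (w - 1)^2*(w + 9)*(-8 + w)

We need to factor w^4-8*w+w^2*(-10)+8*w^3+9.
The factored form is (w + 9) * (w + 1) * (-1 + w) * (w - 1).
B) (w + 9) * (w + 1) * (-1 + w) * (w - 1)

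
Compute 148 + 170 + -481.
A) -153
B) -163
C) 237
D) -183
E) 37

First: 148 + 170 = 318
Then: 318 + -481 = -163
B) -163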